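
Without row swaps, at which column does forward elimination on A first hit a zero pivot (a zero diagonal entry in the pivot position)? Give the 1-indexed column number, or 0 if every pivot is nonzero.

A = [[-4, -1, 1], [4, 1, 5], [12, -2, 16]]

first zero-pivot column = 2

Naive forward elimination:
R2 <- R2 - (-1)*R1:  [ 0  0  6 ]
R3 <- R3 - (-3)*R1:  [  0  -5  19 ]
Matrix at this point:
[ -4  -1   1 ]
[  0   0   6 ]
[  0  -5  19 ]
Pivot entry (2,2) is zero but row 3 has -5 in column 2 -> naive elimination stops; a row interchange (e.g. R2 <-> R3) would be required here.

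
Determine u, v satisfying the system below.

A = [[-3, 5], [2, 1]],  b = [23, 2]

Forward elimination on [A|b]:
R2 <- R2 - (-2/3)*R1:  [    0  13/3  52/3 ]
Row echelon form:
[ -3     5  |    23 ]
[  0  13/3  |  52/3 ]
Back-substitution:
v = (52/3) / (13/3) = 4
u = (23 - (5)*(4)) / -3 = -1

(-1, 4)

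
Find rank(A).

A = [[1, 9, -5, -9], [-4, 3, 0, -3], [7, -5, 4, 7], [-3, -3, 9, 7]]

rank(A) = 4

Row reduction:
R2 <- R2 - (-4)*R1:  [   0   39  -20  -39 ]
R3 <- R3 - (7)*R1:  [   0  -68   39   70 ]
R4 <- R4 - (-3)*R1:  [   0   24   -6  -20 ]
R3 <- R3 - (-68/39)*R2:  [      0       0  161/39       2 ]
R4 <- R4 - (8/13)*R2:  [     0      0  82/13      4 ]
R4 <- R4 - (246/161)*R3:  [       0        0        0  152/161 ]
Row echelon form:
[ 1   9      -5       -9 ]
[ 0  39     -20      -39 ]
[ 0   0  161/39        2 ]
[ 0   0       0  152/161 ]
Nonzero rows / pivot columns: 4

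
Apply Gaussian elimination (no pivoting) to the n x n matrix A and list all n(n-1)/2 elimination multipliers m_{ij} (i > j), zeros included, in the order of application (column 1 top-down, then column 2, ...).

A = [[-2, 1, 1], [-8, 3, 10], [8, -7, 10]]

multipliers: 4, -4, 3

Forward elimination:
R2 <- R2 - (4)*R1:  [  0  -1   6 ]
R3 <- R3 - (-4)*R1:  [  0  -3  14 ]
R3 <- R3 - (3)*R2:  [  0   0  -4 ]
Multipliers (in order of application): m_{21} = 4, m_{31} = -4, m_{32} = 3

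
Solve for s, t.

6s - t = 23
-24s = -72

(3, -5)

Forward elimination on [A|b]:
R2 <- R2 - (-4)*R1:  [  0  -4  20 ]
Row echelon form:
[ 6  -1  |  23 ]
[ 0  -4  |  20 ]
Back-substitution:
t = (20) / -4 = -5
s = (23 - (-1)*(-5)) / 6 = 3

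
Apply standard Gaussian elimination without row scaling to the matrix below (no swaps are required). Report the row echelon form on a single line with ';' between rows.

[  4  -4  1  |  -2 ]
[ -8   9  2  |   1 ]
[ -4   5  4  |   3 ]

REF = [4 -4 1 -2; 0 1 4 -3; 0 0 1 4]

Forward elimination:
R2 <- R2 - (-2)*R1:  [  0   1   4  -3 ]
R3 <- R3 - (-1)*R1:  [ 0  1  5  1 ]
R3 <- R3 - (1)*R2:  [ 0  0  1  4 ]
Row echelon form:
[ 4  -4  1  |  -2 ]
[ 0   1  4  |  -3 ]
[ 0   0  1  |   4 ]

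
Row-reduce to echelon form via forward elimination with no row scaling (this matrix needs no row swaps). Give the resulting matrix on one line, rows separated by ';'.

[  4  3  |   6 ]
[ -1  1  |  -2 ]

Forward elimination:
R2 <- R2 - (-1/4)*R1:  [    0   7/4  -1/2 ]
Row echelon form:
[ 4    3  |     6 ]
[ 0  7/4  |  -1/2 ]

REF = [4 3 6; 0 7/4 -1/2]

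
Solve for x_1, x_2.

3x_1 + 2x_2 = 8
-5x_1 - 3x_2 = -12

(0, 4)

Forward elimination on [A|b]:
R2 <- R2 - (-5/3)*R1:  [   0  1/3  4/3 ]
Row echelon form:
[ 3    2  |    8 ]
[ 0  1/3  |  4/3 ]
Back-substitution:
x_2 = (4/3) / (1/3) = 4
x_1 = (8 - (2)*(4)) / 3 = 0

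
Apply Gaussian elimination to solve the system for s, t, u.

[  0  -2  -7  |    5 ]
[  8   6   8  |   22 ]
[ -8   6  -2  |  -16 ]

Forward elimination on [A|b]:
R1 <-> R2   (pivot in column 1 was zero)
[  8   6   8   22 ]
[  0  -2  -7    5 ]
[ -8   6  -2  -16 ]
R3 <- R3 - (-1)*R1:  [  0  12   6   6 ]
R3 <- R3 - (-6)*R2:  [   0    0  -36   36 ]
Row echelon form:
[ 8   6    8  |  22 ]
[ 0  -2   -7  |   5 ]
[ 0   0  -36  |  36 ]
Back-substitution:
u = (36) / -36 = -1
t = (5 - (-7)*(-1)) / -2 = 1
s = (22 - (6)*(1) - (8)*(-1)) / 8 = 3

(3, 1, -1)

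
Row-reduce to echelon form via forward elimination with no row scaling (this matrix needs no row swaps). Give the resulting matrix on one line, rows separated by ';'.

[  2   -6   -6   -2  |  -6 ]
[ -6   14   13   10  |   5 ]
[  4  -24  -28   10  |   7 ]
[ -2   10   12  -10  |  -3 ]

REF = [2 -6 -6 -2 -6; 0 -4 -5 4 -13; 0 0 -1 2 58; 0 0 0 -6 36]

Forward elimination:
R2 <- R2 - (-3)*R1:  [   0   -4   -5    4  -13 ]
R3 <- R3 - (2)*R1:  [   0  -12  -16   14   19 ]
R4 <- R4 - (-1)*R1:  [   0    4    6  -12   -9 ]
R3 <- R3 - (3)*R2:  [  0   0  -1   2  58 ]
R4 <- R4 - (-1)*R2:  [   0    0    1   -8  -22 ]
R4 <- R4 - (-1)*R3:  [  0   0   0  -6  36 ]
Row echelon form:
[ 2  -6  -6  -2  |   -6 ]
[ 0  -4  -5   4  |  -13 ]
[ 0   0  -1   2  |   58 ]
[ 0   0   0  -6  |   36 ]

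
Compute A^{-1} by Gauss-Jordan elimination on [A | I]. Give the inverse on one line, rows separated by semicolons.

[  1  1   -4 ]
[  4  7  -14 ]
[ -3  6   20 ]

Gauss-Jordan on [A | I]:
R2 <- R2 - (4)*R1:  [  0   3   2  |  -4   1   0 ]
R3 <- R3 - (-3)*R1:  [ 0  9  8  |  3  0  1 ]
R2 <- (1/3)*R2:  [    0     1   2/3  |  -4/3   1/3     0 ]
R1 <- R1 - (1)*R2:  [     1      0  -14/3  |    7/3   -1/3      0 ]
R3 <- R3 - (9)*R2:  [  0   0   2  |  15  -3   1 ]
R3 <- (1/2)*R3:  [    0     0     1  |  15/2  -3/2   1/2 ]
R1 <- R1 - (-14/3)*R3:  [     1      0      0  |  112/3  -22/3    7/3 ]
R2 <- R2 - (2/3)*R3:  [     0      1      0  |  -19/3    4/3   -1/3 ]
Right block of [I | A^{-1}] is the inverse:
[ 112/3  -22/3   7/3 ]
[ -19/3    4/3  -1/3 ]
[  15/2   -3/2   1/2 ]

inverse = [112/3 -22/3 7/3; -19/3 4/3 -1/3; 15/2 -3/2 1/2]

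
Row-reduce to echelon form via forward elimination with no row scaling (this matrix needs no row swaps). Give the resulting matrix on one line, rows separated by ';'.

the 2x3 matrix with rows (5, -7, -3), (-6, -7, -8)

Forward elimination:
R2 <- R2 - (-6/5)*R1:  [     0  -77/5  -58/5 ]
Row echelon form:
[ 5     -7     -3 ]
[ 0  -77/5  -58/5 ]

REF = [5 -7 -3; 0 -77/5 -58/5]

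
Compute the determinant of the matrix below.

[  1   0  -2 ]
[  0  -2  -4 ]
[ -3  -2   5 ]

det(A) = -6

Forward elimination:
R3 <- R3 - (-3)*R1:  [  0  -2  -1 ]
R3 <- R3 - (1)*R2:  [ 0  0  3 ]
Upper-triangular form:
[ 1   0  -2 ]
[ 0  -2  -4 ]
[ 0   0   3 ]
det(A) = (-1)^0 * (1) * (-2) * (3) = -6  (0 row swaps -> sign +1)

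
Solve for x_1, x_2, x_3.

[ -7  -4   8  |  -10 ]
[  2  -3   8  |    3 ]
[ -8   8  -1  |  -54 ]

Forward elimination on [A|b]:
R2 <- R2 - (-2/7)*R1:  [     0  -29/7   72/7    1/7 ]
R3 <- R3 - (8/7)*R1:  [      0    88/7   -71/7  -298/7 ]
R3 <- R3 - (-88/29)*R2:  [        0         0    611/29  -1222/29 ]
Row echelon form:
[ -7     -4       8  |       -10 ]
[  0  -29/7    72/7  |       1/7 ]
[  0      0  611/29  |  -1222/29 ]
Back-substitution:
x_3 = (-1222/29) / (611/29) = -2
x_2 = (1/7 - (72/7)*(-2)) / (-29/7) = -5
x_1 = (-10 - (-4)*(-5) - (8)*(-2)) / -7 = 2

(2, -5, -2)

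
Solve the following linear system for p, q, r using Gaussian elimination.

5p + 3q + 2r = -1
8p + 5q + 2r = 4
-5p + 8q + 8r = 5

(-1, 4, -4)

Forward elimination on [A|b]:
R2 <- R2 - (8/5)*R1:  [    0   1/5  -6/5  28/5 ]
R3 <- R3 - (-1)*R1:  [  0  11  10   4 ]
R3 <- R3 - (55)*R2:  [    0     0    76  -304 ]
Row echelon form:
[ 5    3     2  |    -1 ]
[ 0  1/5  -6/5  |  28/5 ]
[ 0    0    76  |  -304 ]
Back-substitution:
r = (-304) / 76 = -4
q = (28/5 - (-6/5)*(-4)) / (1/5) = 4
p = (-1 - (3)*(4) - (2)*(-4)) / 5 = -1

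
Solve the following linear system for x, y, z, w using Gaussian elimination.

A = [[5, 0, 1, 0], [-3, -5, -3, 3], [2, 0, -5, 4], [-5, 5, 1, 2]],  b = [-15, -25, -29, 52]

Forward elimination on [A|b]:
R2 <- R2 - (-3/5)*R1:  [     0     -5  -12/5      3    -34 ]
R3 <- R3 - (2/5)*R1:  [     0      0  -27/5      4    -23 ]
R4 <- R4 - (-1)*R1:  [  0   5   2   2  37 ]
R4 <- R4 - (-1)*R2:  [    0     0  -2/5     5     3 ]
R4 <- R4 - (2/27)*R3:  [      0       0       0  127/27  127/27 ]
Row echelon form:
[ 5   0      1       0  |     -15 ]
[ 0  -5  -12/5       3  |     -34 ]
[ 0   0  -27/5       4  |     -23 ]
[ 0   0      0  127/27  |  127/27 ]
Back-substitution:
w = (127/27) / (127/27) = 1
z = (-23 - (4)*(1)) / (-27/5) = 5
y = (-34 - (-12/5)*(5) - (3)*(1)) / -5 = 5
x = (-15 - (1)*(5)) / 5 = -4

(-4, 5, 5, 1)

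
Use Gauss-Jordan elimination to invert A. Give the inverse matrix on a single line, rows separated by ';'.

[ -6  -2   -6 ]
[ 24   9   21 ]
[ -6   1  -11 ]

Gauss-Jordan on [A | I]:
R1 <- (1/-6)*R1:  [    1   1/3     1  |  -1/6     0     0 ]
R2 <- R2 - (24)*R1:  [  0   1  -3  |   4   1   0 ]
R3 <- R3 - (-6)*R1:  [  0   3  -5  |  -1   0   1 ]
R1 <- R1 - (1/3)*R2:  [    1     0     2  |  -3/2  -1/3     0 ]
R3 <- R3 - (3)*R2:  [   0    0    4  |  -13   -3    1 ]
R3 <- (1/4)*R3:  [     0      0      1  |  -13/4   -3/4    1/4 ]
R1 <- R1 - (2)*R3:  [    1     0     0  |     5   7/6  -1/2 ]
R2 <- R2 - (-3)*R3:  [     0      1      0  |  -23/4   -5/4    3/4 ]
Right block of [I | A^{-1}] is the inverse:
[     5   7/6  -1/2 ]
[ -23/4  -5/4   3/4 ]
[ -13/4  -3/4   1/4 ]

inverse = [5 7/6 -1/2; -23/4 -5/4 3/4; -13/4 -3/4 1/4]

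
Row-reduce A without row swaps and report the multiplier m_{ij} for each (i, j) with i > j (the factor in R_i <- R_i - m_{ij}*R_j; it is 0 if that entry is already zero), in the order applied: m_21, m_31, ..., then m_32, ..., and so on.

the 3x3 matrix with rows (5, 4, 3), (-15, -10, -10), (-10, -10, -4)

Forward elimination:
R2 <- R2 - (-3)*R1:  [  0   2  -1 ]
R3 <- R3 - (-2)*R1:  [  0  -2   2 ]
R3 <- R3 - (-1)*R2:  [ 0  0  1 ]
Multipliers (in order of application): m_{21} = -3, m_{31} = -2, m_{32} = -1

multipliers: -3, -2, -1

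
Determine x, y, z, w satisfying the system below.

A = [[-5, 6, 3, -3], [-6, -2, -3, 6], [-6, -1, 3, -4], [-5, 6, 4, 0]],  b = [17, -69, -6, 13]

Forward elimination on [A|b]:
R2 <- R2 - (6/5)*R1:  [      0   -46/5   -33/5    48/5  -447/5 ]
R3 <- R3 - (6/5)*R1:  [      0   -41/5    -3/5    -2/5  -132/5 ]
R4 <- R4 - (1)*R1:  [  0   0   1   3  -4 ]
R3 <- R3 - (41/46)*R2:  [       0        0   243/46  -206/23  2451/46 ]
R4 <- R4 - (46/243)*R3:  [        0         0         0  1141/243  -1141/81 ]
Row echelon form:
[ -5      6       3        -3  |        17 ]
[  0  -46/5   -33/5      48/5  |    -447/5 ]
[  0      0  243/46   -206/23  |   2451/46 ]
[  0      0       0  1141/243  |  -1141/81 ]
Back-substitution:
w = (-1141/81) / (1141/243) = -3
z = (2451/46 - (-206/23)*(-3)) / (243/46) = 5
y = (-447/5 - (-33/5)*(5) - (48/5)*(-3)) / (-46/5) = 3
x = (17 - (6)*(3) - (3)*(5) - (-3)*(-3)) / -5 = 5

(5, 3, 5, -3)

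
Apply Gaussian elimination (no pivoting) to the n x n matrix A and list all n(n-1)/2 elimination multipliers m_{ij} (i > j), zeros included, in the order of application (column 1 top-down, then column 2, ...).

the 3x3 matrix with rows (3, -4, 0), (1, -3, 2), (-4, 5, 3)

multipliers: 1/3, -4/3, 1/5

Forward elimination:
R2 <- R2 - (1/3)*R1:  [    0  -5/3     2 ]
R3 <- R3 - (-4/3)*R1:  [    0  -1/3     3 ]
R3 <- R3 - (1/5)*R2:  [    0     0  13/5 ]
Multipliers (in order of application): m_{21} = 1/3, m_{31} = -4/3, m_{32} = 1/5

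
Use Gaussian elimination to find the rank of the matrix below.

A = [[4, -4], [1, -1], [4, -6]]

rank(A) = 2

Row reduction:
R2 <- R2 - (1/4)*R1:  [ 0  0 ]
R3 <- R3 - (1)*R1:  [  0  -2 ]
R2 <-> R3   (pivot in column 2 was zero)
[ 4  -4 ]
[ 0  -2 ]
[ 0   0 ]
Row echelon form:
[ 4  -4 ]
[ 0  -2 ]
[ 0   0 ]
Nonzero rows / pivot columns: 2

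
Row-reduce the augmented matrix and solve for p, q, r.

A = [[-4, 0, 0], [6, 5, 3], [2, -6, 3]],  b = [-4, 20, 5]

(1, 1, 3)

Forward elimination on [A|b]:
R2 <- R2 - (-3/2)*R1:  [  0   5   3  14 ]
R3 <- R3 - (-1/2)*R1:  [  0  -6   3   3 ]
R3 <- R3 - (-6/5)*R2:  [    0     0  33/5  99/5 ]
Row echelon form:
[ -4  0     0  |    -4 ]
[  0  5     3  |    14 ]
[  0  0  33/5  |  99/5 ]
Back-substitution:
r = (99/5) / (33/5) = 3
q = (14 - (3)*(3)) / 5 = 1
p = (-4) / -4 = 1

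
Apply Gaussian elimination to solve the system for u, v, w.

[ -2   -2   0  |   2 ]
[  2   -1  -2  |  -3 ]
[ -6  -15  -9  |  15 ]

Forward elimination on [A|b]:
R2 <- R2 - (-1)*R1:  [  0  -3  -2  -1 ]
R3 <- R3 - (3)*R1:  [  0  -9  -9   9 ]
R3 <- R3 - (3)*R2:  [  0   0  -3  12 ]
Row echelon form:
[ -2  -2   0  |   2 ]
[  0  -3  -2  |  -1 ]
[  0   0  -3  |  12 ]
Back-substitution:
w = (12) / -3 = -4
v = (-1 - (-2)*(-4)) / -3 = 3
u = (2 - (-2)*(3)) / -2 = -4

(-4, 3, -4)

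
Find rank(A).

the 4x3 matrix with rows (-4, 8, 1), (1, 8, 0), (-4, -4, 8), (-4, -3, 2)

Row reduction:
R2 <- R2 - (-1/4)*R1:  [   0   10  1/4 ]
R3 <- R3 - (1)*R1:  [   0  -12    7 ]
R4 <- R4 - (1)*R1:  [   0  -11    1 ]
R3 <- R3 - (-6/5)*R2:  [     0      0  73/10 ]
R4 <- R4 - (-11/10)*R2:  [     0      0  51/40 ]
R4 <- R4 - (51/292)*R3:  [ 0  0  0 ]
Row echelon form:
[ -4   8      1 ]
[  0  10    1/4 ]
[  0   0  73/10 ]
[  0   0      0 ]
Nonzero rows / pivot columns: 3

rank(A) = 3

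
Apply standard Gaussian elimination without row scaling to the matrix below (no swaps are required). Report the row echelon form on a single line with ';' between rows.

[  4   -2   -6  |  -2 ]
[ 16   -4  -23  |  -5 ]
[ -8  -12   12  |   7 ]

REF = [4 -2 -6 -2; 0 4 1 3; 0 0 4 15]

Forward elimination:
R2 <- R2 - (4)*R1:  [ 0  4  1  3 ]
R3 <- R3 - (-2)*R1:  [   0  -16    0    3 ]
R3 <- R3 - (-4)*R2:  [  0   0   4  15 ]
Row echelon form:
[ 4  -2  -6  |  -2 ]
[ 0   4   1  |   3 ]
[ 0   0   4  |  15 ]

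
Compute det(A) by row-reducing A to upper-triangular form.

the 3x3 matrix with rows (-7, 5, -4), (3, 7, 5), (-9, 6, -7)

det(A) = 109

Forward elimination:
R2 <- R2 - (-3/7)*R1:  [    0  64/7  23/7 ]
R3 <- R3 - (9/7)*R1:  [     0   -3/7  -13/7 ]
R3 <- R3 - (-3/64)*R2:  [       0        0  -109/64 ]
Upper-triangular form:
[ -7     5       -4 ]
[  0  64/7     23/7 ]
[  0     0  -109/64 ]
det(A) = (-1)^0 * (-7) * (64/7) * (-109/64) = 109  (0 row swaps -> sign +1)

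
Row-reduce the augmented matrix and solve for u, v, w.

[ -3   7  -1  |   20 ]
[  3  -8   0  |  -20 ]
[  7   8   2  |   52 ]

(4, 4, -4)

Forward elimination on [A|b]:
R2 <- R2 - (-1)*R1:  [  0  -1  -1   0 ]
R3 <- R3 - (-7/3)*R1:  [     0   73/3   -1/3  296/3 ]
R3 <- R3 - (-73/3)*R2:  [     0      0  -74/3  296/3 ]
Row echelon form:
[ -3   7     -1  |     20 ]
[  0  -1     -1  |      0 ]
[  0   0  -74/3  |  296/3 ]
Back-substitution:
w = (296/3) / (-74/3) = -4
v = (0 - (-1)*(-4)) / -1 = 4
u = (20 - (7)*(4) - (-1)*(-4)) / -3 = 4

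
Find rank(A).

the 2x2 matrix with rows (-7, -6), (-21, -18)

Row reduction:
R2 <- R2 - (3)*R1:  [ 0  0 ]
Row echelon form:
[ -7  -6 ]
[  0   0 ]
Nonzero rows / pivot columns: 1

rank(A) = 1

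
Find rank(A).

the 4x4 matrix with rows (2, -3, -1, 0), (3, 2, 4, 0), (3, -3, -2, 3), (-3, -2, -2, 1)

Row reduction:
R2 <- R2 - (3/2)*R1:  [    0  13/2  11/2     0 ]
R3 <- R3 - (3/2)*R1:  [    0   3/2  -1/2     3 ]
R4 <- R4 - (-3/2)*R1:  [     0  -13/2   -7/2      1 ]
R3 <- R3 - (3/13)*R2:  [      0       0  -23/13       3 ]
R4 <- R4 - (-1)*R2:  [ 0  0  2  1 ]
R4 <- R4 - (-26/23)*R3:  [      0       0       0  101/23 ]
Row echelon form:
[ 2    -3      -1       0 ]
[ 0  13/2    11/2       0 ]
[ 0     0  -23/13       3 ]
[ 0     0       0  101/23 ]
Nonzero rows / pivot columns: 4

rank(A) = 4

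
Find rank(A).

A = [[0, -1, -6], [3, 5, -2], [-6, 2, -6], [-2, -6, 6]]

rank(A) = 3

Row reduction:
R1 <-> R2   (pivot in column 1 was zero)
[  3   5  -2 ]
[  0  -1  -6 ]
[ -6   2  -6 ]
[ -2  -6   6 ]
R3 <- R3 - (-2)*R1:  [   0   12  -10 ]
R4 <- R4 - (-2/3)*R1:  [    0  -8/3  14/3 ]
R3 <- R3 - (-12)*R2:  [   0    0  -82 ]
R4 <- R4 - (8/3)*R2:  [    0     0  62/3 ]
R4 <- R4 - (-31/123)*R3:  [ 0  0  0 ]
Row echelon form:
[ 3   5   -2 ]
[ 0  -1   -6 ]
[ 0   0  -82 ]
[ 0   0    0 ]
Nonzero rows / pivot columns: 3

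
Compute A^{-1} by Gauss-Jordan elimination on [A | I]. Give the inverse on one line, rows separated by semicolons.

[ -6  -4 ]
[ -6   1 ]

Gauss-Jordan on [A | I]:
R1 <- (1/-6)*R1:  [    1   2/3  |  -1/6     0 ]
R2 <- R2 - (-6)*R1:  [  0   5  |  -1   1 ]
R2 <- (1/5)*R2:  [    0     1  |  -1/5   1/5 ]
R1 <- R1 - (2/3)*R2:  [     1      0  |  -1/30  -2/15 ]
Right block of [I | A^{-1}] is the inverse:
[ -1/30  -2/15 ]
[  -1/5    1/5 ]

inverse = [-1/30 -2/15; -1/5 1/5]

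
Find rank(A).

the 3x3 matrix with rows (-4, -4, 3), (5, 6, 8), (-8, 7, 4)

Row reduction:
R2 <- R2 - (-5/4)*R1:  [    0     1  47/4 ]
R3 <- R3 - (2)*R1:  [  0  15  -2 ]
R3 <- R3 - (15)*R2:  [      0       0  -713/4 ]
Row echelon form:
[ -4  -4       3 ]
[  0   1    47/4 ]
[  0   0  -713/4 ]
Nonzero rows / pivot columns: 3

rank(A) = 3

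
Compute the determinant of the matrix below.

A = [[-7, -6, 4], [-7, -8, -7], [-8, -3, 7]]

Forward elimination:
R2 <- R2 - (1)*R1:  [   0   -2  -11 ]
R3 <- R3 - (8/7)*R1:  [    0  27/7  17/7 ]
R3 <- R3 - (-27/14)*R2:  [       0        0  -263/14 ]
Upper-triangular form:
[ -7  -6        4 ]
[  0  -2      -11 ]
[  0   0  -263/14 ]
det(A) = (-1)^0 * (-7) * (-2) * (-263/14) = -263  (0 row swaps -> sign +1)

det(A) = -263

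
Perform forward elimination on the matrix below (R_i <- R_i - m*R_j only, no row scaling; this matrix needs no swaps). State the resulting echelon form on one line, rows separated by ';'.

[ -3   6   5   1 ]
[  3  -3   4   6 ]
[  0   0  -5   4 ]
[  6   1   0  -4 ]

Forward elimination:
R2 <- R2 - (-1)*R1:  [ 0  3  9  7 ]
R4 <- R4 - (-2)*R1:  [  0  13  10  -2 ]
R4 <- R4 - (13/3)*R2:  [     0      0    -29  -97/3 ]
R4 <- R4 - (29/5)*R3:  [       0        0        0  -833/15 ]
Row echelon form:
[ -3  6   5        1 ]
[  0  3   9        7 ]
[  0  0  -5        4 ]
[  0  0   0  -833/15 ]

REF = [-3 6 5 1; 0 3 9 7; 0 0 -5 4; 0 0 0 -833/15]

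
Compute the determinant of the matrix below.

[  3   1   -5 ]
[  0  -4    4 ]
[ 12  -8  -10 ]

det(A) = 24

Forward elimination:
R3 <- R3 - (4)*R1:  [   0  -12   10 ]
R3 <- R3 - (3)*R2:  [  0   0  -2 ]
Upper-triangular form:
[ 3   1  -5 ]
[ 0  -4   4 ]
[ 0   0  -2 ]
det(A) = (-1)^0 * (3) * (-4) * (-2) = 24  (0 row swaps -> sign +1)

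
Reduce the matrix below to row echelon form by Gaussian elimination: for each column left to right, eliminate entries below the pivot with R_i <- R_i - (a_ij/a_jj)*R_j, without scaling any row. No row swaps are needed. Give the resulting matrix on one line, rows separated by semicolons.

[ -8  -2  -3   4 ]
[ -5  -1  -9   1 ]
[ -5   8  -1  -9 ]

REF = [-8 -2 -3 4; 0 1/4 -57/8 -3/2; 0 0 529/2 44]

Forward elimination:
R2 <- R2 - (5/8)*R1:  [     0    1/4  -57/8   -3/2 ]
R3 <- R3 - (5/8)*R1:  [     0   37/4    7/8  -23/2 ]
R3 <- R3 - (37)*R2:  [     0      0  529/2     44 ]
Row echelon form:
[ -8   -2     -3     4 ]
[  0  1/4  -57/8  -3/2 ]
[  0    0  529/2    44 ]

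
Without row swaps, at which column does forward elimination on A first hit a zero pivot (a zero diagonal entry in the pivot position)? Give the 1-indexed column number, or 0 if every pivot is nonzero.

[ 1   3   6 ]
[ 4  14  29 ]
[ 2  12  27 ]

first zero-pivot column = 3

Naive forward elimination:
R2 <- R2 - (4)*R1:  [ 0  2  5 ]
R3 <- R3 - (2)*R1:  [  0   6  15 ]
R3 <- R3 - (3)*R2:  [ 0  0  0 ]
Matrix at this point:
[ 1  3  6 ]
[ 0  2  5 ]
[ 0  0  0 ]
Pivot entry (3,3) in the last row is zero and there are no rows below to swap with -> zero pivot in column 3 (A is singular).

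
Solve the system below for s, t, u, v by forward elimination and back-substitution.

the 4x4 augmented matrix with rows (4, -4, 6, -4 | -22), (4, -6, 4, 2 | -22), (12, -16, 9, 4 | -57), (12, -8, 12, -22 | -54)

(1, 4, -1, 1)

Forward elimination on [A|b]:
R2 <- R2 - (1)*R1:  [  0  -2  -2   6   0 ]
R3 <- R3 - (3)*R1:  [  0  -4  -9  16   9 ]
R4 <- R4 - (3)*R1:  [   0    4   -6  -10   12 ]
R3 <- R3 - (2)*R2:  [  0   0  -5   4   9 ]
R4 <- R4 - (-2)*R2:  [   0    0  -10    2   12 ]
R4 <- R4 - (2)*R3:  [  0   0   0  -6  -6 ]
Row echelon form:
[ 4  -4   6  -4  |  -22 ]
[ 0  -2  -2   6  |    0 ]
[ 0   0  -5   4  |    9 ]
[ 0   0   0  -6  |   -6 ]
Back-substitution:
v = (-6) / -6 = 1
u = (9 - (4)*(1)) / -5 = -1
t = (0 - (-2)*(-1) - (6)*(1)) / -2 = 4
s = (-22 - (-4)*(4) - (6)*(-1) - (-4)*(1)) / 4 = 1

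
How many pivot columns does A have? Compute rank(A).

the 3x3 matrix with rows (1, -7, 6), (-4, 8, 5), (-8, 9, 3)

Row reduction:
R2 <- R2 - (-4)*R1:  [   0  -20   29 ]
R3 <- R3 - (-8)*R1:  [   0  -47   51 ]
R3 <- R3 - (47/20)*R2:  [       0        0  -343/20 ]
Row echelon form:
[ 1   -7        6 ]
[ 0  -20       29 ]
[ 0    0  -343/20 ]
Nonzero rows / pivot columns: 3

rank(A) = 3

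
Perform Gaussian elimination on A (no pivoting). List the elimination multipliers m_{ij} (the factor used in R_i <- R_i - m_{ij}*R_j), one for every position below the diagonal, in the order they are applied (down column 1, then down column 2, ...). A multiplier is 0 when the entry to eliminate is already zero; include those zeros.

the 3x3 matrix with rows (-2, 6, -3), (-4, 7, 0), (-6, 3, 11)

multipliers: 2, 3, 3

Forward elimination:
R2 <- R2 - (2)*R1:  [  0  -5   6 ]
R3 <- R3 - (3)*R1:  [   0  -15   20 ]
R3 <- R3 - (3)*R2:  [ 0  0  2 ]
Multipliers (in order of application): m_{21} = 2, m_{31} = 3, m_{32} = 3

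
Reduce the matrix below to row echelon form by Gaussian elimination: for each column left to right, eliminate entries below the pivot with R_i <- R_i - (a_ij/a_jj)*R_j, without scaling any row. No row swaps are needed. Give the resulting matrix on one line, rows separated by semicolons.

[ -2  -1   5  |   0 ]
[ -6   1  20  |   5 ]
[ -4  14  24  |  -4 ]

REF = [-2 -1 5 0; 0 4 5 5; 0 0 -6 -24]

Forward elimination:
R2 <- R2 - (3)*R1:  [ 0  4  5  5 ]
R3 <- R3 - (2)*R1:  [  0  16  14  -4 ]
R3 <- R3 - (4)*R2:  [   0    0   -6  -24 ]
Row echelon form:
[ -2  -1   5  |    0 ]
[  0   4   5  |    5 ]
[  0   0  -6  |  -24 ]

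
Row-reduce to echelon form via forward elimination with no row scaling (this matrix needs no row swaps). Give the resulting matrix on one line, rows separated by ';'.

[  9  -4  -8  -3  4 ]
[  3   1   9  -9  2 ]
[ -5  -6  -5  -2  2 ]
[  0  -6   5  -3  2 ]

Forward elimination:
R2 <- R2 - (1/3)*R1:  [    0   7/3  35/3    -8   2/3 ]
R3 <- R3 - (-5/9)*R1:  [     0  -74/9  -85/9  -11/3   38/9 ]
R3 <- R3 - (-74/21)*R2:  [      0       0    95/3  -223/7    46/7 ]
R4 <- R4 - (-18/7)*R2:  [      0       0      35  -165/7    26/7 ]
R4 <- R4 - (21/19)*R3:  [        0         0         0  1548/133  -472/133 ]
Row echelon form:
[ 9   -4    -8        -3         4 ]
[ 0  7/3  35/3        -8       2/3 ]
[ 0    0  95/3    -223/7      46/7 ]
[ 0    0     0  1548/133  -472/133 ]

REF = [9 -4 -8 -3 4; 0 7/3 35/3 -8 2/3; 0 0 95/3 -223/7 46/7; 0 0 0 1548/133 -472/133]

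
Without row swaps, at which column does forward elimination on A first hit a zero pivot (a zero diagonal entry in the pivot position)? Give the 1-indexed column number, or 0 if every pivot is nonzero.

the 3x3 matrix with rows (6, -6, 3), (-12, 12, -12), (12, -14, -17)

Naive forward elimination:
R2 <- R2 - (-2)*R1:  [  0   0  -6 ]
R3 <- R3 - (2)*R1:  [   0   -2  -23 ]
Matrix at this point:
[ 6  -6    3 ]
[ 0   0   -6 ]
[ 0  -2  -23 ]
Pivot entry (2,2) is zero but row 3 has -2 in column 2 -> naive elimination stops; a row interchange (e.g. R2 <-> R3) would be required here.

first zero-pivot column = 2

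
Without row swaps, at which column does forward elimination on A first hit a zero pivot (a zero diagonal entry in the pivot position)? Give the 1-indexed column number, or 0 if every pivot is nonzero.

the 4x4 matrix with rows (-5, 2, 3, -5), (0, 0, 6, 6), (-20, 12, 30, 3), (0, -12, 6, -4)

Naive forward elimination:
R3 <- R3 - (4)*R1:  [  0   4  18  23 ]
Matrix at this point:
[ -5    2   3  -5 ]
[  0    0   6   6 ]
[  0    4  18  23 ]
[  0  -12   6  -4 ]
Pivot entry (2,2) is zero but row 3 has 4 in column 2 -> naive elimination stops; a row interchange (e.g. R2 <-> R3) would be required here.

first zero-pivot column = 2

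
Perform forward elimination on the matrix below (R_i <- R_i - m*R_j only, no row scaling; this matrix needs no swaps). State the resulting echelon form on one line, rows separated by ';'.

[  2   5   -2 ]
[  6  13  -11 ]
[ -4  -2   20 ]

REF = [2 5 -2; 0 -2 -5; 0 0 -4]

Forward elimination:
R2 <- R2 - (3)*R1:  [  0  -2  -5 ]
R3 <- R3 - (-2)*R1:  [  0   8  16 ]
R3 <- R3 - (-4)*R2:  [  0   0  -4 ]
Row echelon form:
[ 2   5  -2 ]
[ 0  -2  -5 ]
[ 0   0  -4 ]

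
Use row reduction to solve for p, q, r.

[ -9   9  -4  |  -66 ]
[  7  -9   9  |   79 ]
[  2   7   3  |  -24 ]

(1, -5, 3)

Forward elimination on [A|b]:
R2 <- R2 - (-7/9)*R1:  [    0    -2  53/9  83/3 ]
R3 <- R3 - (-2/9)*R1:  [      0       9    19/9  -116/3 ]
R3 <- R3 - (-9/2)*R2:  [      0       0  515/18   515/6 ]
Row echelon form:
[ -9   9      -4  |    -66 ]
[  0  -2    53/9  |   83/3 ]
[  0   0  515/18  |  515/6 ]
Back-substitution:
r = (515/6) / (515/18) = 3
q = (83/3 - (53/9)*(3)) / -2 = -5
p = (-66 - (9)*(-5) - (-4)*(3)) / -9 = 1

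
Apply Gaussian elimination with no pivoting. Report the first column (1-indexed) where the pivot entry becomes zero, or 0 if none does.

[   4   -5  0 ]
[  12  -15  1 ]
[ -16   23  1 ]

first zero-pivot column = 2

Naive forward elimination:
R2 <- R2 - (3)*R1:  [ 0  0  1 ]
R3 <- R3 - (-4)*R1:  [ 0  3  1 ]
Matrix at this point:
[ 4  -5  0 ]
[ 0   0  1 ]
[ 0   3  1 ]
Pivot entry (2,2) is zero but row 3 has 3 in column 2 -> naive elimination stops; a row interchange (e.g. R2 <-> R3) would be required here.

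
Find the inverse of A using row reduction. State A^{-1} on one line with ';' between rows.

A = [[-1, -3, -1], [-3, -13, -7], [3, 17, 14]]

Gauss-Jordan on [A | I]:
R1 <- (1/-1)*R1:  [  1   3   1  |  -1   0   0 ]
R2 <- R2 - (-3)*R1:  [  0  -4  -4  |  -3   1   0 ]
R3 <- R3 - (3)*R1:  [  0   8  11  |   3   0   1 ]
R2 <- (1/-4)*R2:  [    0     1     1  |   3/4  -1/4     0 ]
R1 <- R1 - (3)*R2:  [     1      0     -2  |  -13/4    3/4      0 ]
R3 <- R3 - (8)*R2:  [  0   0   3  |  -3   2   1 ]
R3 <- (1/3)*R3:  [   0    0    1  |   -1  2/3  1/3 ]
R1 <- R1 - (-2)*R3:  [     1      0      0  |  -21/4  25/12    2/3 ]
R2 <- R2 - (1)*R3:  [      0       1       0  |     7/4  -11/12    -1/3 ]
Right block of [I | A^{-1}] is the inverse:
[ -21/4   25/12   2/3 ]
[   7/4  -11/12  -1/3 ]
[    -1     2/3   1/3 ]

inverse = [-21/4 25/12 2/3; 7/4 -11/12 -1/3; -1 2/3 1/3]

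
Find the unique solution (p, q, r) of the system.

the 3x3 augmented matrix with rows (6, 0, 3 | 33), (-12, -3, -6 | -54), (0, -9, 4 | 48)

Forward elimination on [A|b]:
R2 <- R2 - (-2)*R1:  [  0  -3   0  12 ]
R3 <- R3 - (3)*R2:  [  0   0   4  12 ]
Row echelon form:
[ 6   0  3  |  33 ]
[ 0  -3  0  |  12 ]
[ 0   0  4  |  12 ]
Back-substitution:
r = (12) / 4 = 3
q = (12) / -3 = -4
p = (33 - (3)*(3)) / 6 = 4

(4, -4, 3)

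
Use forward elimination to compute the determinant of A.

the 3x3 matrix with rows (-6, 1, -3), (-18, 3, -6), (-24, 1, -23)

Forward elimination:
R2 <- R2 - (3)*R1:  [ 0  0  3 ]
R3 <- R3 - (4)*R1:  [   0   -3  -11 ]
R2 <-> R3   (pivot in column 2 was zero)
[ -6   1   -3 ]
[  0  -3  -11 ]
[  0   0    3 ]
Upper-triangular form:
[ -6   1   -3 ]
[  0  -3  -11 ]
[  0   0    3 ]
det(A) = (-1)^1 * (-6) * (-3) * (3) = -54  (1 row swap -> sign -1)

det(A) = -54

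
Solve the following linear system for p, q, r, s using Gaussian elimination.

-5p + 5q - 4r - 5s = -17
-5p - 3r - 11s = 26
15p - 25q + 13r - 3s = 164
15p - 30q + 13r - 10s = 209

(4, -2, 3, -5)

Forward elimination on [A|b]:
R2 <- R2 - (1)*R1:  [  0  -5   1  -6  43 ]
R3 <- R3 - (-3)*R1:  [   0  -10    1  -18  113 ]
R4 <- R4 - (-3)*R1:  [   0  -15    1  -25  158 ]
R3 <- R3 - (2)*R2:  [  0   0  -1  -6  27 ]
R4 <- R4 - (3)*R2:  [  0   0  -2  -7  29 ]
R4 <- R4 - (2)*R3:  [   0    0    0    5  -25 ]
Row echelon form:
[ -5   5  -4  -5  |  -17 ]
[  0  -5   1  -6  |   43 ]
[  0   0  -1  -6  |   27 ]
[  0   0   0   5  |  -25 ]
Back-substitution:
s = (-25) / 5 = -5
r = (27 - (-6)*(-5)) / -1 = 3
q = (43 - (1)*(3) - (-6)*(-5)) / -5 = -2
p = (-17 - (5)*(-2) - (-4)*(3) - (-5)*(-5)) / -5 = 4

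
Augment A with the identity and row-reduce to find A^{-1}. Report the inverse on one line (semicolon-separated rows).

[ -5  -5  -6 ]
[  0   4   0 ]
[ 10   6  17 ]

Gauss-Jordan on [A | I]:
R1 <- (1/-5)*R1:  [    1     1   6/5  |  -1/5     0     0 ]
R3 <- R3 - (10)*R1:  [  0  -4   5  |   2   0   1 ]
R2 <- (1/4)*R2:  [   0    1    0  |    0  1/4    0 ]
R1 <- R1 - (1)*R2:  [    1     0   6/5  |  -1/5  -1/4     0 ]
R3 <- R3 - (-4)*R2:  [ 0  0  5  |  2  1  1 ]
R3 <- (1/5)*R3:  [   0    0    1  |  2/5  1/5  1/5 ]
R1 <- R1 - (6/5)*R3:  [       1        0        0  |   -17/25  -49/100    -6/25 ]
Right block of [I | A^{-1}] is the inverse:
[ -17/25  -49/100  -6/25 ]
[      0      1/4      0 ]
[    2/5      1/5    1/5 ]

inverse = [-17/25 -49/100 -6/25; 0 1/4 0; 2/5 1/5 1/5]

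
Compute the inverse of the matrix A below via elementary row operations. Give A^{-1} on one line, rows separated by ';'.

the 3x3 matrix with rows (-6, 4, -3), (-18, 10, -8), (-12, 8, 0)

inverse = [8/9 -1/3 -1/36; 4/3 -1/2 1/12; -1/3 0 1/6]

Gauss-Jordan on [A | I]:
R1 <- (1/-6)*R1:  [    1  -2/3   1/2  |  -1/6     0     0 ]
R2 <- R2 - (-18)*R1:  [  0  -2   1  |  -3   1   0 ]
R3 <- R3 - (-12)*R1:  [  0   0   6  |  -2   0   1 ]
R2 <- (1/-2)*R2:  [    0     1  -1/2  |   3/2  -1/2     0 ]
R1 <- R1 - (-2/3)*R2:  [    1     0   1/6  |   5/6  -1/3     0 ]
R3 <- (1/6)*R3:  [    0     0     1  |  -1/3     0   1/6 ]
R1 <- R1 - (1/6)*R3:  [     1      0      0  |    8/9   -1/3  -1/36 ]
R2 <- R2 - (-1/2)*R3:  [    0     1     0  |   4/3  -1/2  1/12 ]
Right block of [I | A^{-1}] is the inverse:
[  8/9  -1/3  -1/36 ]
[  4/3  -1/2   1/12 ]
[ -1/3     0    1/6 ]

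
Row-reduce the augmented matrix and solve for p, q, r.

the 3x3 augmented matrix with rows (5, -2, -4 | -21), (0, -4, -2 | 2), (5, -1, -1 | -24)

(-5, 0, -1)

Forward elimination on [A|b]:
R3 <- R3 - (1)*R1:  [  0   1   3  -3 ]
R3 <- R3 - (-1/4)*R2:  [    0     0   5/2  -5/2 ]
Row echelon form:
[ 5  -2   -4  |   -21 ]
[ 0  -4   -2  |     2 ]
[ 0   0  5/2  |  -5/2 ]
Back-substitution:
r = (-5/2) / (5/2) = -1
q = (2 - (-2)*(-1)) / -4 = 0
p = (-21 - (-2)*(0) - (-4)*(-1)) / 5 = -5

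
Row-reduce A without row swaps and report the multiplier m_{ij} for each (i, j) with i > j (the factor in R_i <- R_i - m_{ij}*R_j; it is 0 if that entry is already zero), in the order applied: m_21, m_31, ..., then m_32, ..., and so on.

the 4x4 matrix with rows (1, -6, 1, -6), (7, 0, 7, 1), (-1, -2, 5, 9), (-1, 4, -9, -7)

Forward elimination:
R2 <- R2 - (7)*R1:  [  0  42   0  43 ]
R3 <- R3 - (-1)*R1:  [  0  -8   6   3 ]
R4 <- R4 - (-1)*R1:  [   0   -2   -8  -13 ]
R3 <- R3 - (-4/21)*R2:  [      0       0       6  235/21 ]
R4 <- R4 - (-1/21)*R2:  [       0        0       -8  -230/21 ]
R4 <- R4 - (-4/3)*R3:  [      0       0       0  250/63 ]
Multipliers (in order of application): m_{21} = 7, m_{31} = -1, m_{41} = -1, m_{32} = -4/21, m_{42} = -1/21, m_{43} = -4/3

multipliers: 7, -1, -1, -4/21, -1/21, -4/3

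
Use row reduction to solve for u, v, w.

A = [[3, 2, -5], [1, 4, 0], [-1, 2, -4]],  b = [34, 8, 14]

Forward elimination on [A|b]:
R2 <- R2 - (1/3)*R1:  [     0   10/3    5/3  -10/3 ]
R3 <- R3 - (-1/3)*R1:  [     0    8/3  -17/3   76/3 ]
R3 <- R3 - (4/5)*R2:  [  0   0  -7  28 ]
Row echelon form:
[ 3     2   -5  |     34 ]
[ 0  10/3  5/3  |  -10/3 ]
[ 0     0   -7  |     28 ]
Back-substitution:
w = (28) / -7 = -4
v = (-10/3 - (5/3)*(-4)) / (10/3) = 1
u = (34 - (2)*(1) - (-5)*(-4)) / 3 = 4

(4, 1, -4)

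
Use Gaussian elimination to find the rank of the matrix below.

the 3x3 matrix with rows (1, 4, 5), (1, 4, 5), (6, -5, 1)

rank(A) = 2

Row reduction:
R2 <- R2 - (1)*R1:  [ 0  0  0 ]
R3 <- R3 - (6)*R1:  [   0  -29  -29 ]
R2 <-> R3   (pivot in column 2 was zero)
[ 1    4    5 ]
[ 0  -29  -29 ]
[ 0    0    0 ]
Row echelon form:
[ 1    4    5 ]
[ 0  -29  -29 ]
[ 0    0    0 ]
Nonzero rows / pivot columns: 2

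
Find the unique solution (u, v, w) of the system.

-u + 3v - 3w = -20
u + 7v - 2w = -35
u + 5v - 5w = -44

(-4, -3, 5)

Forward elimination on [A|b]:
R2 <- R2 - (-1)*R1:  [   0   10   -5  -55 ]
R3 <- R3 - (-1)*R1:  [   0    8   -8  -64 ]
R3 <- R3 - (4/5)*R2:  [   0    0   -4  -20 ]
Row echelon form:
[ -1   3  -3  |  -20 ]
[  0  10  -5  |  -55 ]
[  0   0  -4  |  -20 ]
Back-substitution:
w = (-20) / -4 = 5
v = (-55 - (-5)*(5)) / 10 = -3
u = (-20 - (3)*(-3) - (-3)*(5)) / -1 = -4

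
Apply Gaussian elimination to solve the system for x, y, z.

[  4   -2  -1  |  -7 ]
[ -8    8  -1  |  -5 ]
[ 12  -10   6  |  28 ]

Forward elimination on [A|b]:
R2 <- R2 - (-2)*R1:  [   0    4   -3  -19 ]
R3 <- R3 - (3)*R1:  [  0  -4   9  49 ]
R3 <- R3 - (-1)*R2:  [  0   0   6  30 ]
Row echelon form:
[ 4  -2  -1  |   -7 ]
[ 0   4  -3  |  -19 ]
[ 0   0   6  |   30 ]
Back-substitution:
z = (30) / 6 = 5
y = (-19 - (-3)*(5)) / 4 = -1
x = (-7 - (-2)*(-1) - (-1)*(5)) / 4 = -1

(-1, -1, 5)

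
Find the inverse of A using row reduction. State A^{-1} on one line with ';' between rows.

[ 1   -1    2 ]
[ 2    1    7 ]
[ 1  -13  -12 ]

Gauss-Jordan on [A | I]:
R2 <- R2 - (2)*R1:  [  0   3   3  |  -2   1   0 ]
R3 <- R3 - (1)*R1:  [   0  -12  -14  |   -1    0    1 ]
R2 <- (1/3)*R2:  [    0     1     1  |  -2/3   1/3     0 ]
R1 <- R1 - (-1)*R2:  [   1    0    3  |  1/3  1/3    0 ]
R3 <- R3 - (-12)*R2:  [  0   0  -2  |  -9   4   1 ]
R3 <- (1/-2)*R3:  [    0     0     1  |   9/2    -2  -1/2 ]
R1 <- R1 - (3)*R3:  [     1      0      0  |  -79/6   19/3    3/2 ]
R2 <- R2 - (1)*R3:  [     0      1      0  |  -31/6    7/3    1/2 ]
Right block of [I | A^{-1}] is the inverse:
[ -79/6  19/3   3/2 ]
[ -31/6   7/3   1/2 ]
[   9/2    -2  -1/2 ]

inverse = [-79/6 19/3 3/2; -31/6 7/3 1/2; 9/2 -2 -1/2]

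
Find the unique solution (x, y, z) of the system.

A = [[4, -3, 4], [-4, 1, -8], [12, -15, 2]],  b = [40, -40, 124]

(5, -4, 2)

Forward elimination on [A|b]:
R2 <- R2 - (-1)*R1:  [  0  -2  -4   0 ]
R3 <- R3 - (3)*R1:  [   0   -6  -10    4 ]
R3 <- R3 - (3)*R2:  [ 0  0  2  4 ]
Row echelon form:
[ 4  -3   4  |  40 ]
[ 0  -2  -4  |   0 ]
[ 0   0   2  |   4 ]
Back-substitution:
z = (4) / 2 = 2
y = (0 - (-4)*(2)) / -2 = -4
x = (40 - (-3)*(-4) - (4)*(2)) / 4 = 5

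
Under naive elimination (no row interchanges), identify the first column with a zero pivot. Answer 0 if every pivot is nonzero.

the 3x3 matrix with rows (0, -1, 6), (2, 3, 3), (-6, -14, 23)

Naive forward elimination:
Pivot entry (1,1) is zero but row 2 has 2 in column 1 -> naive elimination stops; a row interchange (e.g. R1 <-> R2) would be required here.

first zero-pivot column = 1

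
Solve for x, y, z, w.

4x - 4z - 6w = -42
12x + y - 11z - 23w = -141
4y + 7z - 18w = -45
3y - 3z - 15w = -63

Forward elimination on [A|b]:
R2 <- R2 - (3)*R1:  [   0    1    1   -5  -15 ]
R3 <- R3 - (4)*R2:  [  0   0   3   2  15 ]
R4 <- R4 - (3)*R2:  [   0    0   -6    0  -18 ]
R4 <- R4 - (-2)*R3:  [  0   0   0   4  12 ]
Row echelon form:
[ 4  0  -4  -6  |  -42 ]
[ 0  1   1  -5  |  -15 ]
[ 0  0   3   2  |   15 ]
[ 0  0   0   4  |   12 ]
Back-substitution:
w = (12) / 4 = 3
z = (15 - (2)*(3)) / 3 = 3
y = (-15 - (1)*(3) - (-5)*(3)) / 1 = -3
x = (-42 - (-4)*(3) - (-6)*(3)) / 4 = -3

(-3, -3, 3, 3)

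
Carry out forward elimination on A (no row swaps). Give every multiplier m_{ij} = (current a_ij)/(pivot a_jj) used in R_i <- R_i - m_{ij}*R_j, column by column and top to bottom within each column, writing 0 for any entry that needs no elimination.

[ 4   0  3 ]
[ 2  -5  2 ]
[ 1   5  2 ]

multipliers: 1/2, 1/4, -1

Forward elimination:
R2 <- R2 - (1/2)*R1:  [   0   -5  1/2 ]
R3 <- R3 - (1/4)*R1:  [   0    5  5/4 ]
R3 <- R3 - (-1)*R2:  [   0    0  7/4 ]
Multipliers (in order of application): m_{21} = 1/2, m_{31} = 1/4, m_{32} = -1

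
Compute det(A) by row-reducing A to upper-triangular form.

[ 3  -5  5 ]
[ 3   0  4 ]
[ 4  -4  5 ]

det(A) = -17

Forward elimination:
R2 <- R2 - (1)*R1:  [  0   5  -1 ]
R3 <- R3 - (4/3)*R1:  [    0   8/3  -5/3 ]
R3 <- R3 - (8/15)*R2:  [      0       0  -17/15 ]
Upper-triangular form:
[ 3  -5       5 ]
[ 0   5      -1 ]
[ 0   0  -17/15 ]
det(A) = (-1)^0 * (3) * (5) * (-17/15) = -17  (0 row swaps -> sign +1)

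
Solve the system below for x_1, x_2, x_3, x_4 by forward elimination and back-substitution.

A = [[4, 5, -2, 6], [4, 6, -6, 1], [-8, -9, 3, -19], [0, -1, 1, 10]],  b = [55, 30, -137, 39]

Forward elimination on [A|b]:
R2 <- R2 - (1)*R1:  [   0    1   -4   -5  -25 ]
R3 <- R3 - (-2)*R1:  [   0    1   -1   -7  -27 ]
R3 <- R3 - (1)*R2:  [  0   0   3  -2  -2 ]
R4 <- R4 - (-1)*R2:  [  0   0  -3   5  14 ]
R4 <- R4 - (-1)*R3:  [  0   0   0   3  12 ]
Row echelon form:
[ 4  5  -2   6  |   55 ]
[ 0  1  -4  -5  |  -25 ]
[ 0  0   3  -2  |   -2 ]
[ 0  0   0   3  |   12 ]
Back-substitution:
x_4 = (12) / 3 = 4
x_3 = (-2 - (-2)*(4)) / 3 = 2
x_2 = (-25 - (-4)*(2) - (-5)*(4)) / 1 = 3
x_1 = (55 - (5)*(3) - (-2)*(2) - (6)*(4)) / 4 = 5

(5, 3, 2, 4)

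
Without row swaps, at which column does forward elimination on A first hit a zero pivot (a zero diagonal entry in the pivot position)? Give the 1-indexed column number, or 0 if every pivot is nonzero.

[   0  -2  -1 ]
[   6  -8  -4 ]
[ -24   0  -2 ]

first zero-pivot column = 1

Naive forward elimination:
Pivot entry (1,1) is zero but row 2 has 6 in column 1 -> naive elimination stops; a row interchange (e.g. R1 <-> R2) would be required here.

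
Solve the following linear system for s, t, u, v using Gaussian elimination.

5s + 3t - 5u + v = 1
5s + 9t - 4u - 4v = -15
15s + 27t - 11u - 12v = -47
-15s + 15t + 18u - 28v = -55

(1, -4, -2, -2)

Forward elimination on [A|b]:
R2 <- R2 - (1)*R1:  [   0    6    1   -5  -16 ]
R3 <- R3 - (3)*R1:  [   0   18    4  -15  -50 ]
R4 <- R4 - (-3)*R1:  [   0   24    3  -25  -52 ]
R3 <- R3 - (3)*R2:  [  0   0   1   0  -2 ]
R4 <- R4 - (4)*R2:  [  0   0  -1  -5  12 ]
R4 <- R4 - (-1)*R3:  [  0   0   0  -5  10 ]
Row echelon form:
[ 5  3  -5   1  |    1 ]
[ 0  6   1  -5  |  -16 ]
[ 0  0   1   0  |   -2 ]
[ 0  0   0  -5  |   10 ]
Back-substitution:
v = (10) / -5 = -2
u = (-2) / 1 = -2
t = (-16 - (1)*(-2) - (-5)*(-2)) / 6 = -4
s = (1 - (3)*(-4) - (-5)*(-2) - (1)*(-2)) / 5 = 1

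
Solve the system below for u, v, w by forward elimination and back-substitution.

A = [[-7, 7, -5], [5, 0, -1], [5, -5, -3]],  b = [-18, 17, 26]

Forward elimination on [A|b]:
R2 <- R2 - (-5/7)*R1:  [     0      5  -32/7   29/7 ]
R3 <- R3 - (-5/7)*R1:  [     0      0  -46/7   92/7 ]
Row echelon form:
[ -7  7     -5  |   -18 ]
[  0  5  -32/7  |  29/7 ]
[  0  0  -46/7  |  92/7 ]
Back-substitution:
w = (92/7) / (-46/7) = -2
v = (29/7 - (-32/7)*(-2)) / 5 = -1
u = (-18 - (7)*(-1) - (-5)*(-2)) / -7 = 3

(3, -1, -2)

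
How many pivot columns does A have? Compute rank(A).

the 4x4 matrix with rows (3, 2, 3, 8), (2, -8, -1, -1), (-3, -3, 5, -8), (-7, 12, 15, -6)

Row reduction:
R2 <- R2 - (2/3)*R1:  [     0  -28/3     -3  -19/3 ]
R3 <- R3 - (-1)*R1:  [  0  -1   8   0 ]
R4 <- R4 - (-7/3)*R1:  [    0  50/3    22  38/3 ]
R3 <- R3 - (3/28)*R2:  [      0       0  233/28   19/28 ]
R4 <- R4 - (-25/14)*R2:  [      0       0  233/14   19/14 ]
R4 <- R4 - (2)*R3:  [ 0  0  0  0 ]
Row echelon form:
[ 3      2       3      8 ]
[ 0  -28/3      -3  -19/3 ]
[ 0      0  233/28  19/28 ]
[ 0      0       0      0 ]
Nonzero rows / pivot columns: 3

rank(A) = 3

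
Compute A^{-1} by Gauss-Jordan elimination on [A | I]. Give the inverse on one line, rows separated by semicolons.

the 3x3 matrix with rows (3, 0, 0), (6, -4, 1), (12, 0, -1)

inverse = [1/3 0 0; 3/2 -1/4 -1/4; 4 0 -1]

Gauss-Jordan on [A | I]:
R1 <- (1/3)*R1:  [   1    0    0  |  1/3    0    0 ]
R2 <- R2 - (6)*R1:  [  0  -4   1  |  -2   1   0 ]
R3 <- R3 - (12)*R1:  [  0   0  -1  |  -4   0   1 ]
R2 <- (1/-4)*R2:  [    0     1  -1/4  |   1/2  -1/4     0 ]
R3 <- (1/-1)*R3:  [  0   0   1  |   4   0  -1 ]
R2 <- R2 - (-1/4)*R3:  [    0     1     0  |   3/2  -1/4  -1/4 ]
Right block of [I | A^{-1}] is the inverse:
[ 1/3     0     0 ]
[ 3/2  -1/4  -1/4 ]
[   4     0    -1 ]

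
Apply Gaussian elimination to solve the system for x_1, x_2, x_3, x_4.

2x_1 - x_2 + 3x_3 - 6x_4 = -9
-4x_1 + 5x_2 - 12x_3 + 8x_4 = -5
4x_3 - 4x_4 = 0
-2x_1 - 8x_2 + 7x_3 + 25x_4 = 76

(-2, -1, 2, 2)

Forward elimination on [A|b]:
R2 <- R2 - (-2)*R1:  [   0    3   -6   -4  -23 ]
R4 <- R4 - (-1)*R1:  [  0  -9  10  19  67 ]
R4 <- R4 - (-3)*R2:  [  0   0  -8   7  -2 ]
R4 <- R4 - (-2)*R3:  [  0   0   0  -1  -2 ]
Row echelon form:
[ 2  -1   3  -6  |   -9 ]
[ 0   3  -6  -4  |  -23 ]
[ 0   0   4  -4  |    0 ]
[ 0   0   0  -1  |   -2 ]
Back-substitution:
x_4 = (-2) / -1 = 2
x_3 = (0 - (-4)*(2)) / 4 = 2
x_2 = (-23 - (-6)*(2) - (-4)*(2)) / 3 = -1
x_1 = (-9 - (-1)*(-1) - (3)*(2) - (-6)*(2)) / 2 = -2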